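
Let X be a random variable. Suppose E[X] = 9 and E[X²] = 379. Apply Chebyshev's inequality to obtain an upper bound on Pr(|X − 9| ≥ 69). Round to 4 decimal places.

0.0626

Var(X) = E[X²] − (E[X])² = 379 − 81 = 298.
Chebyshev's inequality: Pr(|X − μ| ≥ t) ≤ Var(X)/t² = 298/4761 = 0.0626.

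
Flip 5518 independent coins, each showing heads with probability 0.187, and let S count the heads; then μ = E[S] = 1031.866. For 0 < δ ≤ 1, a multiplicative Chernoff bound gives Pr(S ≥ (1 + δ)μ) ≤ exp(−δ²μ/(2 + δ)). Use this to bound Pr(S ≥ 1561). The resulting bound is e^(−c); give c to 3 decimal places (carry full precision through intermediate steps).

Write 1561 = (1 + δ)μ, so δ = 1561/1031.866 − 1 = 0.5127933…
Then the exponent is δ²μ/(2 + δ) = (1561 − μ)² / (μ·(2 + δ)) = 107.981974.

107.982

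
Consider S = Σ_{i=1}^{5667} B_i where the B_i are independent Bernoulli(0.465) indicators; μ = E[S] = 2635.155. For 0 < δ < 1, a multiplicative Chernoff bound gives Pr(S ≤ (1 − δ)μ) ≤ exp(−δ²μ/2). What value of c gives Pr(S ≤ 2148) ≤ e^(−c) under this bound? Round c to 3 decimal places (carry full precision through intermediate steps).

45.030

Write 2148 = (1 − δ)μ, so δ = 1 − 2148/2635.155 = 0.1848677…
Then the exponent is δ²μ/2 = (μ − 2148)²/(2μ) = 45.029608.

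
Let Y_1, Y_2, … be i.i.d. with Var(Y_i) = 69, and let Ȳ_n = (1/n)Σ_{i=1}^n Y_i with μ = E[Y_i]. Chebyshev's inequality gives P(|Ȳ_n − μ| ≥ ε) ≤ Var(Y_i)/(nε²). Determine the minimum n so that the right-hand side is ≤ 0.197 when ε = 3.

39

Require 69/(n·3²) ≤ 0.197, i.e. n ≥ 69/(0.197·3²) = 38.917.
The smallest integer n is 39.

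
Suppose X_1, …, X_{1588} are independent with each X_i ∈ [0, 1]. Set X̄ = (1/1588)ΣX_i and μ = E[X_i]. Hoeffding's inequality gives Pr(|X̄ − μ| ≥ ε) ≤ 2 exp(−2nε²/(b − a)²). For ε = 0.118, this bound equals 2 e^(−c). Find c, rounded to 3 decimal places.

c = 2nε²/(b − a)² = 2·1588·0.118² / 1² = 44.2226.

44.223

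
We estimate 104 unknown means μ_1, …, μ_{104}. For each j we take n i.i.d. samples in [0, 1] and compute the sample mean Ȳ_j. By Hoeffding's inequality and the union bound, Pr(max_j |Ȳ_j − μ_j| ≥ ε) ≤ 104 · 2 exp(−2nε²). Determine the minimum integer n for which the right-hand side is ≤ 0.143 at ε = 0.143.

Need 2·104·exp(−2nε²) ≤ 0.143, i.e. exp(−2nε²) ≤ 0.143/208.
So 2nε² ≥ ln(208/0.143) = 7.282449.
Hence n ≥ 7.282449/(2·0.143²) = 178.064.
The smallest integer n is 179.

179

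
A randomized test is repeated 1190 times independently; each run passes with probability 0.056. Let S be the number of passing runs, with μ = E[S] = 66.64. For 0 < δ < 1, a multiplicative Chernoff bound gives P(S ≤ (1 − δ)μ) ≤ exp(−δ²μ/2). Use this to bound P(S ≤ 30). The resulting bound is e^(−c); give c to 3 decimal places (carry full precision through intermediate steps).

Write 30 = (1 − δ)μ, so δ = 1 − 30/66.64 = 0.5498199…
Then the exponent is δ²μ/2 = (μ − 30)²/(2μ) = 10.072701.

10.073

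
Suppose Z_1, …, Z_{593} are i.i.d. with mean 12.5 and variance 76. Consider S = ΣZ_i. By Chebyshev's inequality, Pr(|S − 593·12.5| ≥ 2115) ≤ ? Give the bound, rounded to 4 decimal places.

0.0101

Var(S) = n·Var(Z_i) = 593·76 = 45068.
Chebyshev: Pr(|S − 593·12.5| ≥ 2115) ≤ Var(S)/2115² = 45068/4473225 = 0.0101.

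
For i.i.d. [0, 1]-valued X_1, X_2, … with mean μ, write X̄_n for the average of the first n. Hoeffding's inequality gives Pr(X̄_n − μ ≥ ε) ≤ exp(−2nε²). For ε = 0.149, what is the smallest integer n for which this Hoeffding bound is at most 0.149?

43

Require exp(−2nε²) ≤ 0.149, i.e. 2nε² ≥ ln(1/0.149) = 1.903809.
So n ≥ 1.903809 / (2·0.149²) = 42.877.
The smallest integer n is 43.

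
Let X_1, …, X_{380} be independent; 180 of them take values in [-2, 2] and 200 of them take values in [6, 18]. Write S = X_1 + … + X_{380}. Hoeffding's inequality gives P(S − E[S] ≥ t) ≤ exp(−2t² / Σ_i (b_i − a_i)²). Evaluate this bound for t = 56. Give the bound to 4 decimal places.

0.8204

Σ(b_i − a_i)² = 180·4² + 200·12² = 31680.
Exponent = 2·56² / 31680 = 0.19798.
Bound = exp(−0.19798) = 0.82039.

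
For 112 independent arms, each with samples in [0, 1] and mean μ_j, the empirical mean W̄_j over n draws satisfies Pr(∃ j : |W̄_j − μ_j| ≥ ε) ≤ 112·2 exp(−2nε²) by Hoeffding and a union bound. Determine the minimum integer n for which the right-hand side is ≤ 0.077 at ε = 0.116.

Need 2·112·exp(−2nε²) ≤ 0.077, i.e. exp(−2nε²) ≤ 0.077/224.
So 2nε² ≥ ln(224/0.077) = 7.975596.
Hence n ≥ 7.975596/(2·0.116²) = 296.358.
The smallest integer n is 297.

297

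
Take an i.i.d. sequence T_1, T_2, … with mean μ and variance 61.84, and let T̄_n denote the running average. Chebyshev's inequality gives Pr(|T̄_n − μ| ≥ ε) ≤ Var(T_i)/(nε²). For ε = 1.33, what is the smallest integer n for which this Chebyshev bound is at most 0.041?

Require 61.84/(n·1.33²) ≤ 0.041, i.e. n ≥ 61.84/(0.041·1.33²) = 852.673.
The smallest integer n is 853.

853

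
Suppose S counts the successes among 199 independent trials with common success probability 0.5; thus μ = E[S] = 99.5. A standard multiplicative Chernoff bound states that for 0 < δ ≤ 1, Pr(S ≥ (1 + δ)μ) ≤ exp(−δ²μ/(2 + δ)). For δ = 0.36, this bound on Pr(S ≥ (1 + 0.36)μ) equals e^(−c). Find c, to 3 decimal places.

5.464

c = δ²μ/(2 + δ) = 0.36²·99.5/(2 + 0.36) = 5.4641.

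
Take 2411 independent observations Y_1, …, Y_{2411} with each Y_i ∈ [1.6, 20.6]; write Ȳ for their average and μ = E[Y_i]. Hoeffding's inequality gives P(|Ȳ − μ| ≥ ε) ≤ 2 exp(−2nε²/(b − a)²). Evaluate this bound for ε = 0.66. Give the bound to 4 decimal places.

Exponent: 2nε²/(b − a)² = 2·2411·0.66² / 19² = 5.81846.
Bound = 2·exp(−5.81846) = 0.00594.

0.0059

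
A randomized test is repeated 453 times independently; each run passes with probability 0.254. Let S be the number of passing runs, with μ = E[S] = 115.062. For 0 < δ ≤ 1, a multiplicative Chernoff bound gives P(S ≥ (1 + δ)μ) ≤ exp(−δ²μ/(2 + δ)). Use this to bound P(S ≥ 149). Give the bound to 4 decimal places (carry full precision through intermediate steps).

0.0128

Write 149 = (1 + δ)μ, so δ = 149/115.062 − 1 = 0.294954…
Then the exponent is δ²μ/(2 + δ) = (149 − μ)² / (μ·(2 + δ)) = 4.361808.
Bound = exp(−4.361808) = 0.01276.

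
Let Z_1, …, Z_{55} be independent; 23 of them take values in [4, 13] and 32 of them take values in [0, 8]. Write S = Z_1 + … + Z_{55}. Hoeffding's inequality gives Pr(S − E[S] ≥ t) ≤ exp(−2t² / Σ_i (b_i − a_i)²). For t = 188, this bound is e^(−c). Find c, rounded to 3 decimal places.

18.074

Σ(b_i − a_i)² = 23·9² + 32·8² = 3911.
c = 2t² / 3911 = 2·188² / 3911 = 18.0741.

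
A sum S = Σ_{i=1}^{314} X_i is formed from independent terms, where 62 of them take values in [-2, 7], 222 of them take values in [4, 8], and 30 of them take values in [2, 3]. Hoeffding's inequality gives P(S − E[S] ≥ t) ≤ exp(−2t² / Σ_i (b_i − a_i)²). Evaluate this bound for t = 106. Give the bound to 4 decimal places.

0.0734

Σ(b_i − a_i)² = 62·9² + 222·4² + 30·1² = 8604.
Exponent = 2·106² / 8604 = 2.61181.
Bound = exp(−2.61181) = 0.07340.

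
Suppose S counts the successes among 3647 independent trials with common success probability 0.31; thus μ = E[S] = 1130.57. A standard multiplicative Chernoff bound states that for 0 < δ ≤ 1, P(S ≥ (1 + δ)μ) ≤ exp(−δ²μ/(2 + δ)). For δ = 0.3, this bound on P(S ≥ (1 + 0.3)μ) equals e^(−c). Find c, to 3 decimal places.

c = δ²μ/(2 + δ) = 0.3²·1130.57/(2 + 0.3) = 44.2397.

44.240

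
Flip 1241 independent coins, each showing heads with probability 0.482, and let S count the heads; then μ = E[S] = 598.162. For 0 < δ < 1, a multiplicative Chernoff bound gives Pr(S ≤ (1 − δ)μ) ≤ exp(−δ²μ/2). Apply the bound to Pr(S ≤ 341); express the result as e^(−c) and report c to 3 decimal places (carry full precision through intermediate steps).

Write 341 = (1 − δ)μ, so δ = 1 − 341/598.162 = 0.4299203…
Then the exponent is δ²μ/2 = (μ − 341)²/(2μ) = 55.279585.

55.280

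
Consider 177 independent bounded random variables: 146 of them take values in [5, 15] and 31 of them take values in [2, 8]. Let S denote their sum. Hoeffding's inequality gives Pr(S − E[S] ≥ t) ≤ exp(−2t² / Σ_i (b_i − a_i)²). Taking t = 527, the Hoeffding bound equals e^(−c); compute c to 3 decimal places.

Σ(b_i − a_i)² = 146·10² + 31·6² = 15716.
c = 2t² / 15716 = 2·527² / 15716 = 35.3435.

35.343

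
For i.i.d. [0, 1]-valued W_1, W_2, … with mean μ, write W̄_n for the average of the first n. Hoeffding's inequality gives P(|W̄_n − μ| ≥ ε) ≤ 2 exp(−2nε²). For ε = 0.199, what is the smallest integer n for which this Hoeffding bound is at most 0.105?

38

Require 2·exp(−2nε²) ≤ 0.105, i.e. 2nε² ≥ ln(2/0.105) = 2.946942.
So n ≥ 2.946942 / (2·0.199²) = 37.208.
The smallest integer n is 38.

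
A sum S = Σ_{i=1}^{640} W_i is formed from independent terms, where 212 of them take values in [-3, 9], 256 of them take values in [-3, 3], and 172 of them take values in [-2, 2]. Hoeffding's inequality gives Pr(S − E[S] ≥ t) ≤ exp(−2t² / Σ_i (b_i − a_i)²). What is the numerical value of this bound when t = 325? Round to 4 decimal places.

0.0069

Σ(b_i − a_i)² = 212·12² + 256·6² + 172·4² = 42496.
Exponent = 2·325² / 42496 = 4.97106.
Bound = exp(−4.97106) = 0.00694.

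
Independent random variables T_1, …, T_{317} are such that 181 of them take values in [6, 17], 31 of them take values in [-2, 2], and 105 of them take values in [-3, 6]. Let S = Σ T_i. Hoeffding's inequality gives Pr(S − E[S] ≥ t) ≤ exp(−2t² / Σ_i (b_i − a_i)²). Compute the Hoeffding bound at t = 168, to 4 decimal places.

Σ(b_i − a_i)² = 181·11² + 31·4² + 105·9² = 30902.
Exponent = 2·168² / 30902 = 1.82668.
Bound = exp(−1.82668) = 0.16095.

0.1609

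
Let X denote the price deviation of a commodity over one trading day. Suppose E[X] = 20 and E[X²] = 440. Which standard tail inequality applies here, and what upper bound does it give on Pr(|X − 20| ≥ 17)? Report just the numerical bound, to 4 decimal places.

0.1384

The first two moments determine the variance, so Chebyshev's inequality is the sharpest standard bound available.
Var(X) = E[X²] − (E[X])² = 440 − 400 = 40.
Chebyshev's inequality: Pr(|X − μ| ≥ t) ≤ Var(X)/t² = 40/289 = 0.1384.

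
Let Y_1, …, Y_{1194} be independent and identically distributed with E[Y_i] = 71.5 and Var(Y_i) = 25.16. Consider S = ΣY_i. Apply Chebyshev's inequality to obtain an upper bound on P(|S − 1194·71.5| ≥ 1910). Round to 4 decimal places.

Var(S) = n·Var(Y_i) = 1194·25.16 = 30041.04.
Chebyshev: P(|S − 1194·71.5| ≥ 1910) ≤ Var(S)/1910² = 30041.04/3648100 = 0.0082.

0.0082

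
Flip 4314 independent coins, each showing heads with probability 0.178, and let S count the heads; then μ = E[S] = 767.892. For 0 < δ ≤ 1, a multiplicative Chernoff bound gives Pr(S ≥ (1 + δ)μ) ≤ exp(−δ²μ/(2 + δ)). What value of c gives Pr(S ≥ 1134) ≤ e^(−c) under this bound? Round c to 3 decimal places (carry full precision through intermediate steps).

Write 1134 = (1 + δ)μ, so δ = 1134/767.892 − 1 = 0.4767702…
Then the exponent is δ²μ/(2 + δ) = (1134 − μ)² / (μ·(2 + δ)) = 70.474595.

70.475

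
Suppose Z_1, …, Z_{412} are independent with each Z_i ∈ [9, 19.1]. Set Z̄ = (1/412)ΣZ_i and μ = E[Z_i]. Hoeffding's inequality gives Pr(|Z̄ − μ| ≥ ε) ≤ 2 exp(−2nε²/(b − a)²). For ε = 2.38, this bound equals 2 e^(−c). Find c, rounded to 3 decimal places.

45.755

c = 2nε²/(b − a)² = 2·412·2.38² / 10.1² = 45.7550.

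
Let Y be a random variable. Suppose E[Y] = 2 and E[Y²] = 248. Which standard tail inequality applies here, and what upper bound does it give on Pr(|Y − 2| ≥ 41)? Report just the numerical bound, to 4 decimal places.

0.1452

The first two moments determine the variance, so Chebyshev's inequality is the sharpest standard bound available.
Var(Y) = E[Y²] − (E[Y])² = 248 − 4 = 244.
Chebyshev's inequality: Pr(|Y − μ| ≥ t) ≤ Var(Y)/t² = 244/1681 = 0.1452.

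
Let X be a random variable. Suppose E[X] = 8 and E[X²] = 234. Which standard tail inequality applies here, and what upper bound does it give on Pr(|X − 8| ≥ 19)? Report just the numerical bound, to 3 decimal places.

The first two moments determine the variance, so Chebyshev's inequality is the sharpest standard bound available.
Var(X) = E[X²] − (E[X])² = 234 − 64 = 170.
Chebyshev's inequality: Pr(|X − μ| ≥ t) ≤ Var(X)/t² = 170/361 = 0.4709.

0.471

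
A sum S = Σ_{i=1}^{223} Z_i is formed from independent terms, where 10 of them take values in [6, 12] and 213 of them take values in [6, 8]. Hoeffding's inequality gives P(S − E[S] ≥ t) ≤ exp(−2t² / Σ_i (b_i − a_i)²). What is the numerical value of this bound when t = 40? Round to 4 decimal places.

0.0713

Σ(b_i − a_i)² = 10·6² + 213·2² = 1212.
Exponent = 2·40² / 1212 = 2.64026.
Bound = exp(−2.64026) = 0.07134.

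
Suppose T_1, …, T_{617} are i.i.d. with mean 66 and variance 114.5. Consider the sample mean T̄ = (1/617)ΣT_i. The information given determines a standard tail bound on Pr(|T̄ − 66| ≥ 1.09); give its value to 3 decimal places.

0.156

With mean and variance of each term known, Chebyshev's inequality bounds the deviation of the sum (or sample mean).
Var(T̄) = Var(T_i)/n = 114.5/617 = 0.18558.
Chebyshev: Pr(|T̄ − 66| ≥ 1.09) ≤ Var(T̄)/(1.09)² = 114.5/(617·1.09²) = 0.1562.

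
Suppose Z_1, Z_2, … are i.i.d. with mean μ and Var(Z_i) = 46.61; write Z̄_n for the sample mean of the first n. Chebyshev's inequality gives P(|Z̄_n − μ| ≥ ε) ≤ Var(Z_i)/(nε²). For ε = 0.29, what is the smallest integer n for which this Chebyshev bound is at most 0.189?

Require 46.61/(n·0.29²) ≤ 0.189, i.e. n ≥ 46.61/(0.189·0.29²) = 2932.387.
The smallest integer n is 2933.

2933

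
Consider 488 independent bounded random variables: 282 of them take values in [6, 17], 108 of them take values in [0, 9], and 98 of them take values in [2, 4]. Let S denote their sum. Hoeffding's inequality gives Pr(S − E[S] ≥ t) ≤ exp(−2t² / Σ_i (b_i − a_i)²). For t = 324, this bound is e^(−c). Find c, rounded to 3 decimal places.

Σ(b_i − a_i)² = 282·11² + 108·9² + 98·2² = 43262.
c = 2t² / 43262 = 2·324² / 43262 = 4.8530.

4.853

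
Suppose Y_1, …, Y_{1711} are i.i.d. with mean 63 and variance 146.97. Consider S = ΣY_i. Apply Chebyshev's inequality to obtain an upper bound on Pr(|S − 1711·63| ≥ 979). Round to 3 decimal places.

0.262

Var(S) = n·Var(Y_i) = 1711·146.97 = 251465.67.
Chebyshev: Pr(|S − 1711·63| ≥ 979) ≤ Var(S)/979² = 251465.67/958441 = 0.2624.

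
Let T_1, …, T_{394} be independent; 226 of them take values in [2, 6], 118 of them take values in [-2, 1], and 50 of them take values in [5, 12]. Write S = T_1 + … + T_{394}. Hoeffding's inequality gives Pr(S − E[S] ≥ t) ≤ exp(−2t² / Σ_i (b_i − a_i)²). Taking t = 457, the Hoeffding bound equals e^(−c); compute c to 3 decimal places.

Σ(b_i − a_i)² = 226·4² + 118·3² + 50·7² = 7128.
c = 2t² / 7128 = 2·457² / 7128 = 58.5996.

58.600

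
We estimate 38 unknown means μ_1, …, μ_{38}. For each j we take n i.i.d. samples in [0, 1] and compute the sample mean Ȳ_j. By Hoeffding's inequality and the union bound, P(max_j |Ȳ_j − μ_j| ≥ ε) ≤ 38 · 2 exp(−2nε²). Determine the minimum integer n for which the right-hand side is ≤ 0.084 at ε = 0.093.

394

Need 2·38·exp(−2nε²) ≤ 0.084, i.e. exp(−2nε²) ≤ 0.084/76.
So 2nε² ≥ ln(76/0.084) = 6.807672.
Hence n ≥ 6.807672/(2·0.093²) = 393.553.
The smallest integer n is 394.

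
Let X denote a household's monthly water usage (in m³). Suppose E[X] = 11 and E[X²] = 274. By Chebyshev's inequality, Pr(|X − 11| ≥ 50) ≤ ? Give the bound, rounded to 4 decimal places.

0.0612

Var(X) = E[X²] − (E[X])² = 274 − 121 = 153.
Chebyshev's inequality: Pr(|X − μ| ≥ t) ≤ Var(X)/t² = 153/2500 = 0.0612.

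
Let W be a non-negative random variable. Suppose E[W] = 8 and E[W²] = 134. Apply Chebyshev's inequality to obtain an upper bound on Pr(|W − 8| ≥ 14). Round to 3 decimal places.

0.357

Var(W) = E[W²] − (E[W])² = 134 − 64 = 70.
Chebyshev's inequality: Pr(|W − μ| ≥ t) ≤ Var(W)/t² = 70/196 = 0.3571.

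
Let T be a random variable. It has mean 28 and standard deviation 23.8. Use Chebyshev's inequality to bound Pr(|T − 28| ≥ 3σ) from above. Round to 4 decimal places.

0.1111

Chebyshev: Pr(|T − μ| ≥ t) ≤ Var(T)/t².
Var(T) = σ² = 23.8² = 566.44.
t = 3·23.8 = 71.4.
Bound = 566.44 / 5097.96 = 0.1111.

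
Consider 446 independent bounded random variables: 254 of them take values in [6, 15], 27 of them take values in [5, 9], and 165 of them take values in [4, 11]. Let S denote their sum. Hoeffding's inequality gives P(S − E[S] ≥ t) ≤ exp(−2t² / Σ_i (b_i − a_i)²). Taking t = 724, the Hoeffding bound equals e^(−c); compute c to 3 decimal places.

Σ(b_i − a_i)² = 254·9² + 27·4² + 165·7² = 29091.
c = 2t² / 29091 = 2·724² / 29091 = 36.0370.

36.037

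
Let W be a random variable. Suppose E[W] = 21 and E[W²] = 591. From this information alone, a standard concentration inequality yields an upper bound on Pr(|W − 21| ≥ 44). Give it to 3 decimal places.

The first two moments determine the variance, so Chebyshev's inequality is the sharpest standard bound available.
Var(W) = E[W²] − (E[W])² = 591 − 441 = 150.
Chebyshev's inequality: Pr(|W − μ| ≥ t) ≤ Var(W)/t² = 150/1936 = 0.0775.

0.077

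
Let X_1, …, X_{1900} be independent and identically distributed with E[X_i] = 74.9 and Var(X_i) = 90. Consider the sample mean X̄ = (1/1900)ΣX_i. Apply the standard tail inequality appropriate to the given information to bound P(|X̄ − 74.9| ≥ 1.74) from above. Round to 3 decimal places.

With mean and variance of each term known, Chebyshev's inequality bounds the deviation of the sum (or sample mean).
Var(X̄) = Var(X_i)/n = 90/1900 = 0.047368.
Chebyshev: P(|X̄ − 74.9| ≥ 1.74) ≤ Var(X̄)/(1.74)² = 90/(1900·1.74²) = 0.0156.

0.016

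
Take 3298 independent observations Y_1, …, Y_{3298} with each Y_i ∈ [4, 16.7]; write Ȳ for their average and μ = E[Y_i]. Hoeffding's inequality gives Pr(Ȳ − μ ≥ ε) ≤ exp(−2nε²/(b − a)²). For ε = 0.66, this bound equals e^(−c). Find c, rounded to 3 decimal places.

17.814

c = 2nε²/(b − a)² = 2·3298·0.66² / 12.7² = 17.8140.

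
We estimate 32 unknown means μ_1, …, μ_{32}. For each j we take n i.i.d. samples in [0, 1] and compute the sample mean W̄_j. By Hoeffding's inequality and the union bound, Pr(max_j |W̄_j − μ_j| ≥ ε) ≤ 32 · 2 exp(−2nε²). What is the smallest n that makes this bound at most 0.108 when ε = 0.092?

Need 2·32·exp(−2nε²) ≤ 0.108, i.e. exp(−2nε²) ≤ 0.108/64.
So 2nε² ≥ ln(64/0.108) = 6.384507.
Hence n ≥ 6.384507/(2·0.092²) = 377.157.
The smallest integer n is 378.

378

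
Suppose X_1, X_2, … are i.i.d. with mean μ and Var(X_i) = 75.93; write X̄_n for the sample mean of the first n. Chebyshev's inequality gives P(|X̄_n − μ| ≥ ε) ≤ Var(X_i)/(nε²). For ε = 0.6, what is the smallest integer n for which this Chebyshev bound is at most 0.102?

2068

Require 75.93/(n·0.6²) ≤ 0.102, i.e. n ≥ 75.93/(0.102·0.6²) = 2067.810.
The smallest integer n is 2068.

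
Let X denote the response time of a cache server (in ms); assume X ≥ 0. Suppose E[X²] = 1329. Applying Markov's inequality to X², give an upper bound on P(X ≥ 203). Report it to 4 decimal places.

Since X ≥ 0, the event {X ≥ 203} is the same as {X² ≥ 41209}.
Markov's inequality applied to X² gives P(X² ≥ 41209) ≤ E[X²]/41209 = 1329/41209 = 0.0323.

0.0323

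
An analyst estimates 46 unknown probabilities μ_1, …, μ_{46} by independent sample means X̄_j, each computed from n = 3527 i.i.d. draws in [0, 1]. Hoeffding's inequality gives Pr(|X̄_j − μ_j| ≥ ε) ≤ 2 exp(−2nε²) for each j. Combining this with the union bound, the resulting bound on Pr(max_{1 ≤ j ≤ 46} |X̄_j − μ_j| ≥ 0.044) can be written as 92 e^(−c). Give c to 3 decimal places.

13.657

Union bound over the 46 events: Pr(max_{1 ≤ j ≤ 46} |X̄_j − μ_j| ≥ 0.044) ≤ 46·2·exp(−2nε²) = 92 exp(−2·3527·0.044²).
So c = 2·3527·0.044² = 13.6565.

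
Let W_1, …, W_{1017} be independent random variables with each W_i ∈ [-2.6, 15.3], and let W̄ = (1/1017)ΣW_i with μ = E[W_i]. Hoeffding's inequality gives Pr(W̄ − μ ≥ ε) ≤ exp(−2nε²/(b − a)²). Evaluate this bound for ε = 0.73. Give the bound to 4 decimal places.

Exponent: 2nε²/(b − a)² = 2·1017·0.73² / 17.9² = 3.38291.
Bound = exp(−3.38291) = 0.03395.

0.0339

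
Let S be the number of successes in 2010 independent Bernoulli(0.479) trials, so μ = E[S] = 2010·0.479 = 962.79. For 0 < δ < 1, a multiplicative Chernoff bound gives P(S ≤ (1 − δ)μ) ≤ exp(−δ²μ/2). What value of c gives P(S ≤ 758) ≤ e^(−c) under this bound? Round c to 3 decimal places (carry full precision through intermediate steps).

Write 758 = (1 − δ)μ, so δ = 1 − 758/962.79 = 0.2127047…
Then the exponent is δ²μ/2 = (μ − 758)²/(2μ) = 21.779902.

21.780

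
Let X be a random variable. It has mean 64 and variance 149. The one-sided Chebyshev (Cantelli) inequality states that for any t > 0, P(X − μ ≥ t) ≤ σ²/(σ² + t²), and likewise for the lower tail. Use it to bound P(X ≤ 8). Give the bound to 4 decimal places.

Here σ² = 149 and t = 56, so σ² + t² = 3285.
Cantelli's bound: 149/3285 = 0.0454.

0.0454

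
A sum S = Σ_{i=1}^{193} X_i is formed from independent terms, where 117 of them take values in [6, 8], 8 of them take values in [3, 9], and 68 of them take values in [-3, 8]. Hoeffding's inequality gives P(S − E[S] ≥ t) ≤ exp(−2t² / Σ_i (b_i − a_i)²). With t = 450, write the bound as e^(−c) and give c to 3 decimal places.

45.080

Σ(b_i − a_i)² = 117·2² + 8·6² + 68·11² = 8984.
c = 2t² / 8984 = 2·450² / 8984 = 45.0801.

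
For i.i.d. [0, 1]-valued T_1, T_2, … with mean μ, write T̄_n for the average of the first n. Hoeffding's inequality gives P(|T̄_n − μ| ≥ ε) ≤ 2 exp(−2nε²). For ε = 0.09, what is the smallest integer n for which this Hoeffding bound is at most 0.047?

232

Require 2·exp(−2nε²) ≤ 0.047, i.e. 2nε² ≥ ln(2/0.047) = 3.750755.
So n ≥ 3.750755 / (2·0.09²) = 231.528.
The smallest integer n is 232.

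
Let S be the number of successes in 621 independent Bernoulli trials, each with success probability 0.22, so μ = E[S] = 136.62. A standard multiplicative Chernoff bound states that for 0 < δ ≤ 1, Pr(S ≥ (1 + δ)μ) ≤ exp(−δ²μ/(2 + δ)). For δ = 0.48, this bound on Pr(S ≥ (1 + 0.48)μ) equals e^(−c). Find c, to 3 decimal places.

c = δ²μ/(2 + δ) = 0.48²·136.62/(2 + 0.48) = 12.6924.

12.692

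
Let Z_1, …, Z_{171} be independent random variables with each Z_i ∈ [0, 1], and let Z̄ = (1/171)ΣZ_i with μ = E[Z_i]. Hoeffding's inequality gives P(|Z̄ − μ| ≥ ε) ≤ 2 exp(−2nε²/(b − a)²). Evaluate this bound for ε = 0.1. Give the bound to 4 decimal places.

Exponent: 2nε²/(b − a)² = 2·171·0.1² / 1² = 3.42000.
Bound = 2·exp(−3.42000) = 0.06542.

0.0654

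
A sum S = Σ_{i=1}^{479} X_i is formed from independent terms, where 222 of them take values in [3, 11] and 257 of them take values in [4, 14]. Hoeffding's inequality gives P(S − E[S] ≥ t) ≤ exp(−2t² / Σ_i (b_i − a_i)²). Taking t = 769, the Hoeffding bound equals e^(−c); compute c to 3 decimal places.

29.636

Σ(b_i − a_i)² = 222·8² + 257·10² = 39908.
c = 2t² / 39908 = 2·769² / 39908 = 29.6362.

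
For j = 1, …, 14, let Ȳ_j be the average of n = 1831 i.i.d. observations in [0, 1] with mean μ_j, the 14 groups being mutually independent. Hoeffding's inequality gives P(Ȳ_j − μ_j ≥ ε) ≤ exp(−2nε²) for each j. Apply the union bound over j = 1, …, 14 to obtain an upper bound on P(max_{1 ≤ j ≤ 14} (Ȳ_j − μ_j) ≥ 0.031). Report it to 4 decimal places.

0.4147

Per-experiment Hoeffding bound: exp(−2·1831·0.031²) = exp(−3.51918) = 0.029624.
Union bound over 14 events: 14·0.029624 = 0.41473.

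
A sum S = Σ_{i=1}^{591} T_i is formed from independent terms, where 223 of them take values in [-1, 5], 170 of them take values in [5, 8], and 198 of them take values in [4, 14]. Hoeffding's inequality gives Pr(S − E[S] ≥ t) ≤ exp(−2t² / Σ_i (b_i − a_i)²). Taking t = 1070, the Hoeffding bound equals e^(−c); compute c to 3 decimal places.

Σ(b_i − a_i)² = 223·6² + 170·3² + 198·10² = 29358.
c = 2t² / 29358 = 2·1070² / 29358 = 77.9958.

77.996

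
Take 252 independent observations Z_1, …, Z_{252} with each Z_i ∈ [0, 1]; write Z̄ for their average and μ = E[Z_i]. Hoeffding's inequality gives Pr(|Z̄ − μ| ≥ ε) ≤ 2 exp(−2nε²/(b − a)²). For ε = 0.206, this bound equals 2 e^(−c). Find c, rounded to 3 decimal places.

21.388

c = 2nε²/(b − a)² = 2·252·0.206² / 1² = 21.3877.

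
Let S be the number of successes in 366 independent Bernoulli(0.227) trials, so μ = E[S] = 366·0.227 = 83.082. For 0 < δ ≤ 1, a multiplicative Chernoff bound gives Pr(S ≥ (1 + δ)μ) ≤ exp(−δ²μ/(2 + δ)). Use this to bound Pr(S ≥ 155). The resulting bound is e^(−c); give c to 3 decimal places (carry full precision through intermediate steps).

21.724

Write 155 = (1 + δ)μ, so δ = 155/83.082 − 1 = 0.8656267…
Then the exponent is δ²μ/(2 + δ) = (155 − μ)² / (μ·(2 + δ)) = 21.724443.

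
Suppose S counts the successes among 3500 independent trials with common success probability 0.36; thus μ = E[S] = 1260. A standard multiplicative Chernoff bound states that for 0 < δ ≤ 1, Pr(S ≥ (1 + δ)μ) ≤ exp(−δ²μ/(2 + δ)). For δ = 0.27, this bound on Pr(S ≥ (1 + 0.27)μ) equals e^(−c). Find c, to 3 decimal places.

c = δ²μ/(2 + δ) = 0.27²·1260/(2 + 0.27) = 40.4643.

40.464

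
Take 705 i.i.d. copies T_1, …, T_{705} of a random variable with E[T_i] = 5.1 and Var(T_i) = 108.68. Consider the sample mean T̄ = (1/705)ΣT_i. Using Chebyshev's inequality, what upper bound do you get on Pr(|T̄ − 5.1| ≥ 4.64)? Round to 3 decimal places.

0.007

Var(T̄) = Var(T_i)/n = 108.68/705 = 0.15416.
Chebyshev: Pr(|T̄ − 5.1| ≥ 4.64) ≤ Var(T̄)/(4.64)² = 108.68/(705·4.64²) = 0.0072.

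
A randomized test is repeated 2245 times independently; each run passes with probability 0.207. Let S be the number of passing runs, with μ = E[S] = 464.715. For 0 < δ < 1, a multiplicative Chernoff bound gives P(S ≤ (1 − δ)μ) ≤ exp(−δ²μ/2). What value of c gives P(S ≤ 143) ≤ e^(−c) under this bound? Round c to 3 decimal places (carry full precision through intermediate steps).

Write 143 = (1 − δ)μ, so δ = 1 − 143/464.715 = 0.6922845…
Then the exponent is δ²μ/2 = (μ − 143)²/(2μ) = 111.359157.

111.359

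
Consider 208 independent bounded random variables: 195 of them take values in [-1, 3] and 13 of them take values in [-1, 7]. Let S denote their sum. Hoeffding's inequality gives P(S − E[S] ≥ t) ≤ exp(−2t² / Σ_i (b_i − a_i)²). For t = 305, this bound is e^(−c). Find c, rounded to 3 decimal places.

Σ(b_i − a_i)² = 195·4² + 13·8² = 3952.
c = 2t² / 3952 = 2·305² / 3952 = 47.0774.

47.077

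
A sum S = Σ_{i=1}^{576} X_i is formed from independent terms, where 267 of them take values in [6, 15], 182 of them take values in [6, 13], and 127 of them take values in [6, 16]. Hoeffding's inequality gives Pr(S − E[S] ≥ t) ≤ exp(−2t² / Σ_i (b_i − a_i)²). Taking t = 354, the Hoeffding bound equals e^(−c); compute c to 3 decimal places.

Σ(b_i − a_i)² = 267·9² + 182·7² + 127·10² = 43245.
c = 2t² / 43245 = 2·354² / 43245 = 5.7956.

5.796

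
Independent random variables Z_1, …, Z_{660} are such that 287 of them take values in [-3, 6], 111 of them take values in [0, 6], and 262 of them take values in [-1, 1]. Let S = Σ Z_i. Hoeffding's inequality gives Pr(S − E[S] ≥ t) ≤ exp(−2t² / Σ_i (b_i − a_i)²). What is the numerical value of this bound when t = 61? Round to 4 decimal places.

0.7687

Σ(b_i − a_i)² = 287·9² + 111·6² + 262·2² = 28291.
Exponent = 2·61² / 28291 = 0.26305.
Bound = exp(−0.26305) = 0.76870.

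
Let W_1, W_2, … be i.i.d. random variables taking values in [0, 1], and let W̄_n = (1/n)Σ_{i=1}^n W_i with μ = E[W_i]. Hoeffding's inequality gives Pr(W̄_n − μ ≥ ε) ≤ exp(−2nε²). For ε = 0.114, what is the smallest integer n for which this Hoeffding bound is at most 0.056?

Require exp(−2nε²) ≤ 0.056, i.e. 2nε² ≥ ln(1/0.056) = 2.882404.
So n ≥ 2.882404 / (2·0.114²) = 110.896.
The smallest integer n is 111.

111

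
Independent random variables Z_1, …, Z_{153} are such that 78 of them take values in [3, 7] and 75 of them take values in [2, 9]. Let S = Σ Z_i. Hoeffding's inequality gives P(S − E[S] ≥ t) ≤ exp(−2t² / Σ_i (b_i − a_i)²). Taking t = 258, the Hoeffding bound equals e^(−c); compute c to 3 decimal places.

Σ(b_i − a_i)² = 78·4² + 75·7² = 4923.
c = 2t² / 4923 = 2·258² / 4923 = 27.0420.

27.042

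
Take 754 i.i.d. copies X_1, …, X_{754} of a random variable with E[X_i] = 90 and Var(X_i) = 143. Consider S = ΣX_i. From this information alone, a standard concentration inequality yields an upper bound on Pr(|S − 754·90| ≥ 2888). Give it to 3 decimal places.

0.013

With mean and variance of each term known, Chebyshev's inequality bounds the deviation of the sum (or sample mean).
Var(S) = n·Var(X_i) = 754·143 = 107822.
Chebyshev: Pr(|S − 754·90| ≥ 2888) ≤ Var(S)/2888² = 107822/8340544 = 0.0129.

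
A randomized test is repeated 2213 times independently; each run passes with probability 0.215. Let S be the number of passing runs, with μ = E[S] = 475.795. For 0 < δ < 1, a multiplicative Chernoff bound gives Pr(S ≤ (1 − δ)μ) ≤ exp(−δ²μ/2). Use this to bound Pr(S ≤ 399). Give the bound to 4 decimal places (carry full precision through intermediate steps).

0.0020

Write 399 = (1 − δ)μ, so δ = 1 − 399/475.795 = 0.1614035…
Then the exponent is δ²μ/2 = (μ − 399)²/(2μ) = 6.197493.
Bound = exp(−6.197493) = 0.00203.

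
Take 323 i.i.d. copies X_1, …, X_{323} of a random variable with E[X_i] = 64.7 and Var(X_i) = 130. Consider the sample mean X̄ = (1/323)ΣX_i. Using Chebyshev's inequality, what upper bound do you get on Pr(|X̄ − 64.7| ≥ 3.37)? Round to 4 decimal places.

0.0354

Var(X̄) = Var(X_i)/n = 130/323 = 0.40248.
Chebyshev: Pr(|X̄ − 64.7| ≥ 3.37) ≤ Var(X̄)/(3.37)² = 130/(323·3.37²) = 0.0354.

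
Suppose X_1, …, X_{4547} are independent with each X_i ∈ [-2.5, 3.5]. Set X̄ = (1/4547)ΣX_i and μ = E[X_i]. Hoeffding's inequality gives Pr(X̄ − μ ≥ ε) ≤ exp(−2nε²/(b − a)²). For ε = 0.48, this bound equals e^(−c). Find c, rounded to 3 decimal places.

58.202

c = 2nε²/(b − a)² = 2·4547·0.48² / 6² = 58.2016.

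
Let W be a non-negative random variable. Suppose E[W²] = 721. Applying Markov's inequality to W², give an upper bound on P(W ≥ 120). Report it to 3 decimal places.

0.050

Since W ≥ 0, the event {W ≥ 120} is the same as {W² ≥ 14400}.
Markov's inequality applied to W² gives P(W² ≥ 14400) ≤ E[W²]/14400 = 721/14400 = 0.0501.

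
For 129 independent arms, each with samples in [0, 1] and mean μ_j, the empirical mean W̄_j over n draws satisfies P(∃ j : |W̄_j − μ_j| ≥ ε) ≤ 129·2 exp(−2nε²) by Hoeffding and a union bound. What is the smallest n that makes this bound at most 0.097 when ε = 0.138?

208

Need 2·129·exp(−2nε²) ≤ 0.097, i.e. exp(−2nε²) ≤ 0.097/258.
So 2nε² ≥ ln(258/0.097) = 7.886004.
Hence n ≥ 7.886004/(2·0.138²) = 207.047.
The smallest integer n is 208.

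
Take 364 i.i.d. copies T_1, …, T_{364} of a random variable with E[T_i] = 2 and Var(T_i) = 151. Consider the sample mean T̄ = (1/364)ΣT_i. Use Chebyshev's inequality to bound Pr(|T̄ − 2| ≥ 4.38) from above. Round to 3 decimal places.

0.022

Var(T̄) = Var(T_i)/n = 151/364 = 0.41484.
Chebyshev: Pr(|T̄ − 2| ≥ 4.38) ≤ Var(T̄)/(4.38)² = 151/(364·4.38²) = 0.0216.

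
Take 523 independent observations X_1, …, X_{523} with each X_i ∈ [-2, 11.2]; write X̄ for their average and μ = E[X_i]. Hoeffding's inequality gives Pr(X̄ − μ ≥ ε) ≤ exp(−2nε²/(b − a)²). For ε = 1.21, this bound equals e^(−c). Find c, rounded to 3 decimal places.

8.789

c = 2nε²/(b − a)² = 2·523·1.21² / 13.2² = 8.7893.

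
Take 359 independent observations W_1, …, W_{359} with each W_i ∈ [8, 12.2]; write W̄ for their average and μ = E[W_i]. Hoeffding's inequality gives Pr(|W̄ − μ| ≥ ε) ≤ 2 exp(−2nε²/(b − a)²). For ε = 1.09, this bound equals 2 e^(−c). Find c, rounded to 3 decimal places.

c = 2nε²/(b − a)² = 2·359·1.09² / 4.2² = 48.3592.

48.359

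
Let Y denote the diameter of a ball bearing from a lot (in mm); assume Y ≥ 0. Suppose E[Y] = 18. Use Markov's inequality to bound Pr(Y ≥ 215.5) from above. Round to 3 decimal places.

Markov's inequality: for a non-negative random variable, Pr(Y ≥ a) ≤ E[Y]/a.
Here E[Y] = 18 and a = 215.5, so the bound is 18/215.5 = 0.0835.

0.084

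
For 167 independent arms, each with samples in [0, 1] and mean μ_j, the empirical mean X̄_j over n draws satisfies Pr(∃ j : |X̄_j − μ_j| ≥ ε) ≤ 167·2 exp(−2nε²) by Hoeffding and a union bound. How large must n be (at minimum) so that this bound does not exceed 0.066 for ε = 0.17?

Need 2·167·exp(−2nε²) ≤ 0.066, i.e. exp(−2nε²) ≤ 0.066/334.
So 2nε² ≥ ln(334/0.066) = 8.529242.
Hence n ≥ 8.529242/(2·0.17²) = 147.565.
The smallest integer n is 148.

148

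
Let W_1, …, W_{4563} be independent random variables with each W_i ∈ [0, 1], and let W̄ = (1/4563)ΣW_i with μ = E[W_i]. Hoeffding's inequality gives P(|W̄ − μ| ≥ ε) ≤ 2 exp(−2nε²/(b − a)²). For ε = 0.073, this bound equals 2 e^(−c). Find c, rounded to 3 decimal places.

c = 2nε²/(b − a)² = 2·4563·0.073² / 1² = 48.6325.

48.632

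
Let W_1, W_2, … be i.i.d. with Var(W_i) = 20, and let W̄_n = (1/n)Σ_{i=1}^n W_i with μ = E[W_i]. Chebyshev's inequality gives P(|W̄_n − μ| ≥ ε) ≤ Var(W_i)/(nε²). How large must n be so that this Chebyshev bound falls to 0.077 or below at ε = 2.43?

44

Require 20/(n·2.43²) ≤ 0.077, i.e. n ≥ 20/(0.077·2.43²) = 43.987.
The smallest integer n is 44.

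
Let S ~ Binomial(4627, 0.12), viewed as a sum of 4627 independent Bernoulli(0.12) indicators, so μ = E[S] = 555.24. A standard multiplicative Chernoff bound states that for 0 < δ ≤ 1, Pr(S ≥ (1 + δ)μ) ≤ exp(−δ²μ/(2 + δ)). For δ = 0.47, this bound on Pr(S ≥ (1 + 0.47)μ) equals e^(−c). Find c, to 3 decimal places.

49.657

c = δ²μ/(2 + δ) = 0.47²·555.24/(2 + 0.47) = 49.6569.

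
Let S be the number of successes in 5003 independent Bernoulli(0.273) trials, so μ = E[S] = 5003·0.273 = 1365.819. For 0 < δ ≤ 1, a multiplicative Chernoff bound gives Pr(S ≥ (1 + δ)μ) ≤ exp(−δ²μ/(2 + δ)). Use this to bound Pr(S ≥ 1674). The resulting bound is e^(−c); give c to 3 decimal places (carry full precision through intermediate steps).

31.244

Write 1674 = (1 + δ)μ, so δ = 1674/1365.819 − 1 = 0.2256382…
Then the exponent is δ²μ/(2 + δ) = (1674 − μ)² / (μ·(2 + δ)) = 31.243810.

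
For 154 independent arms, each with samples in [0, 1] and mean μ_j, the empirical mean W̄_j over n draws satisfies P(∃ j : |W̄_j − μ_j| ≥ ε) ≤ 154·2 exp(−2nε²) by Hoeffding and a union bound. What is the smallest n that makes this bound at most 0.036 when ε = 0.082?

674

Need 2·154·exp(−2nε²) ≤ 0.036, i.e. exp(−2nε²) ≤ 0.036/308.
So 2nε² ≥ ln(308/0.036) = 9.054336.
Hence n ≥ 9.054336/(2·0.082²) = 673.285.
The smallest integer n is 674.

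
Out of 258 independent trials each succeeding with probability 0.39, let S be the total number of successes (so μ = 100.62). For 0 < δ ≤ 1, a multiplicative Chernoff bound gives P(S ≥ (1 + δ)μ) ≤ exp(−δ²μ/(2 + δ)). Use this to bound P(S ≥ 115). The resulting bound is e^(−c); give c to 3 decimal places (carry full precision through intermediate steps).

0.959

Write 115 = (1 + δ)μ, so δ = 115/100.62 − 1 = 0.1429139…
Then the exponent is δ²μ/(2 + δ) = (115 − μ)² / (μ·(2 + δ)) = 0.959022.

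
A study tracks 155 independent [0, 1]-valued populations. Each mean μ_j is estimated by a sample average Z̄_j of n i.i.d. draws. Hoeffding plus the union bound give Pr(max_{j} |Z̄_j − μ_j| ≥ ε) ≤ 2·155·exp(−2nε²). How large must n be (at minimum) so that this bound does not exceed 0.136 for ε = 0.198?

99

Need 2·155·exp(−2nε²) ≤ 0.136, i.e. exp(−2nε²) ≤ 0.136/310.
So 2nε² ≥ ln(310/0.136) = 7.731673.
Hence n ≥ 7.731673/(2·0.198²) = 98.608.
The smallest integer n is 99.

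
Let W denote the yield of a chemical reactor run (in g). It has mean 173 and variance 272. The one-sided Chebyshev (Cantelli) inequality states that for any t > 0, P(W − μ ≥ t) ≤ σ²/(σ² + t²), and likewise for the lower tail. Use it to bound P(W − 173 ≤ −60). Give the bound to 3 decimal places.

0.070

Here σ² = 272 and t = 60, so σ² + t² = 3872.
Cantelli's bound: 272/3872 = 0.0702.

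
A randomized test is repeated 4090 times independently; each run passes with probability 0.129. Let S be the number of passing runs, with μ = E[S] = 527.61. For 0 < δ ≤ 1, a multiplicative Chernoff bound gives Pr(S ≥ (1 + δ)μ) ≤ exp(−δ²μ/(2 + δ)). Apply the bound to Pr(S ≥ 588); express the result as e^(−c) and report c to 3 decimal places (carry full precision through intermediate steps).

Write 588 = (1 + δ)μ, so δ = 588/527.61 − 1 = 0.1144595…
Then the exponent is δ²μ/(2 + δ) = (588 − μ)² / (μ·(2 + δ)) = 3.269021.

3.269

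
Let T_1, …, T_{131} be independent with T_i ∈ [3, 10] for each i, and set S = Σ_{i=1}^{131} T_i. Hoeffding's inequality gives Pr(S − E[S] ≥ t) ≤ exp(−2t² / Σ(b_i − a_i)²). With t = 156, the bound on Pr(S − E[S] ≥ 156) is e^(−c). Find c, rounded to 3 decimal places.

7.582

Σ(b_i − a_i)² = 131·(7)² = 6419.
c = 2t²/6419 = 2·156²/6419 = 7.5825.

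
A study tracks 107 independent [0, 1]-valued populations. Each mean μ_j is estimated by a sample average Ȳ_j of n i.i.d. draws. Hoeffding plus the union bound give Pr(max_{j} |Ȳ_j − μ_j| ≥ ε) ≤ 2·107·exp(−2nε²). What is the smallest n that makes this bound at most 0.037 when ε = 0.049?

1805

Need 2·107·exp(−2nε²) ≤ 0.037, i.e. exp(−2nε²) ≤ 0.037/214.
So 2nε² ≥ ln(214/0.037) = 8.662813.
Hence n ≥ 8.662813/(2·0.049²) = 1804.001.
The smallest integer n is 1805.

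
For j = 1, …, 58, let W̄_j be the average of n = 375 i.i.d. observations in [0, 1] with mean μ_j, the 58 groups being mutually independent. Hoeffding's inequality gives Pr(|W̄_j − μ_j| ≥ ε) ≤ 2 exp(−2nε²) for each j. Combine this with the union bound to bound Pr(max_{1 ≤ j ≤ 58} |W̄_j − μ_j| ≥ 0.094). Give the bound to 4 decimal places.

0.1536

Per-experiment Hoeffding bound: 2·exp(−2·375·0.094²) = 2·exp(−6.62700) = 0.0026483.
Union bound over 58 events: 58·0.0026483 = 0.15360.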